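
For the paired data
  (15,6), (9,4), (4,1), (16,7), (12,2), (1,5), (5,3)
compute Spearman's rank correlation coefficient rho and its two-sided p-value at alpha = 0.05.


Step 1: Rank x and y separately (midranks; no ties here).
rank(x): 15->6, 9->4, 4->2, 16->7, 12->5, 1->1, 5->3
rank(y): 6->6, 4->4, 1->1, 7->7, 2->2, 5->5, 3->3
Step 2: d_i = R_x(i) - R_y(i); compute d_i^2.
  (6-6)^2=0, (4-4)^2=0, (2-1)^2=1, (7-7)^2=0, (5-2)^2=9, (1-5)^2=16, (3-3)^2=0
sum(d^2) = 26.
Step 3: rho = 1 - 6*26 / (7*(7^2 - 1)) = 1 - 156/336 = 0.535714.
Step 4: Under H0, t = rho * sqrt((n-2)/(1-rho^2)) = 1.4186 ~ t(5).
Step 5: Two-sided p-value from the t-distribution with 5 df = 0.215217.
Step 6: alpha = 0.05. fail to reject H0.

rho = 0.5357, p = 0.215217, fail to reject H0 at alpha = 0.05.


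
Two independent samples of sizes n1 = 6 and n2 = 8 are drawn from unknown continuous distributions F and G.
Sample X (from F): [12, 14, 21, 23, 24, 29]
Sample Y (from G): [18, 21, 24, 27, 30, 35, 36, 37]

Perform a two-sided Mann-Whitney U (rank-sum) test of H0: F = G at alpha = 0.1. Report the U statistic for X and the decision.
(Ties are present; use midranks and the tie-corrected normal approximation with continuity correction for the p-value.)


Step 1: Combine and sort all 14 observations; assign midranks.
sorted (value, group): (12,X), (14,X), (18,Y), (21,X), (21,Y), (23,X), (24,X), (24,Y), (27,Y), (29,X), (30,Y), (35,Y), (36,Y), (37,Y)
ranks: 12->1, 14->2, 18->3, 21->4.5, 21->4.5, 23->6, 24->7.5, 24->7.5, 27->9, 29->10, 30->11, 35->12, 36->13, 37->14
Step 2: Rank sum for X: R1 = 1 + 2 + 4.5 + 6 + 7.5 + 10 = 31.
Step 3: U_X = R1 - n1(n1+1)/2 = 31 - 6*7/2 = 31 - 21 = 10.
       U_Y = n1*n2 - U_X = 48 - 10 = 38.
Step 4: Ties are present, so use the tie-corrected normal approximation (with continuity correction) for the p-value.
Step 5: p-value = 0.080692; compare to alpha = 0.1. reject H0.

U_X = 10, p = 0.080692, reject H0 at alpha = 0.1.


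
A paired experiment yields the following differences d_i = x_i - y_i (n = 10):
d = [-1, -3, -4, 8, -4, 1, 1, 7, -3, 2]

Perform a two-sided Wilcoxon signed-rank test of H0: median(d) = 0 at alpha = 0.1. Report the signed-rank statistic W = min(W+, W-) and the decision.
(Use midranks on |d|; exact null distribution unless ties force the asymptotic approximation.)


Step 1: Drop any zero differences (none here) and take |d_i|.
|d| = [1, 3, 4, 8, 4, 1, 1, 7, 3, 2]
Step 2: Midrank |d_i| (ties get averaged ranks).
ranks: |1|->2, |3|->5.5, |4|->7.5, |8|->10, |4|->7.5, |1|->2, |1|->2, |7|->9, |3|->5.5, |2|->4
Step 3: Attach original signs; sum ranks with positive sign and with negative sign.
W+ = 10 + 2 + 2 + 9 + 4 = 27
W- = 2 + 5.5 + 7.5 + 7.5 + 5.5 = 28
(Check: W+ + W- = 55 should equal n(n+1)/2 = 55.)
Step 4: Test statistic W = min(W+, W-) = 27.
Step 5: Ties in |d|, so use the tie-corrected normal approximation.
        E[W] = n(n+1)/4 = 10*11/4 = 27.5.
        Tie groups: |d|=1 (t=3), |d|=3 (t=2), |d|=4 (t=2); sum(t^3 - t) = 36.
        Var[W] = n(n+1)(2n+1)/24 - sum(t^3-t)/48 = 2310/24 - 36/48 = 95.5.
        z = (W - E[W]) / sqrt(Var[W]) = (27 - 27.5) / 9.7724 = -0.0512.
        Two-sided p = 2*Phi(z) = 0.959194.
Step 6: alpha = 0.1. fail to reject H0.

W+ = 27, W- = 28, W = min = 27, p = 0.959194, fail to reject H0.


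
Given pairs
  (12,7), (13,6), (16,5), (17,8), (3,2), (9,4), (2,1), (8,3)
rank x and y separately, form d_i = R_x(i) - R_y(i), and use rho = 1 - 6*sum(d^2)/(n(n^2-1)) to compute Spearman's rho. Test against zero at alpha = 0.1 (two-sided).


Step 1: Rank x and y separately (midranks; no ties here).
rank(x): 12->5, 13->6, 16->7, 17->8, 3->2, 9->4, 2->1, 8->3
rank(y): 7->7, 6->6, 5->5, 8->8, 2->2, 4->4, 1->1, 3->3
Step 2: d_i = R_x(i) - R_y(i); compute d_i^2.
  (5-7)^2=4, (6-6)^2=0, (7-5)^2=4, (8-8)^2=0, (2-2)^2=0, (4-4)^2=0, (1-1)^2=0, (3-3)^2=0
sum(d^2) = 8.
Step 3: rho = 1 - 6*8 / (8*(8^2 - 1)) = 1 - 48/504 = 0.904762.
Step 4: Under H0, t = rho * sqrt((n-2)/(1-rho^2)) = 5.2034 ~ t(6).
Step 5: Two-sided p-value from the t-distribution with 6 df = 0.002008.
Step 6: alpha = 0.1. reject H0.

rho = 0.9048, p = 0.002008, reject H0 at alpha = 0.1.


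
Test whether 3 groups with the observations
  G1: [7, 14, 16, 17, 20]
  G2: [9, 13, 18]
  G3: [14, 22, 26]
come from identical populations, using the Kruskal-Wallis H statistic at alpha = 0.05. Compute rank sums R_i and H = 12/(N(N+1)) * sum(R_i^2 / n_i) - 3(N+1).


Step 1: Combine all N = 11 observations and assign midranks.
sorted (value, group, rank): (7,G1,1), (9,G2,2), (13,G2,3), (14,G1,4.5), (14,G3,4.5), (16,G1,6), (17,G1,7), (18,G2,8), (20,G1,9), (22,G3,10), (26,G3,11)
Step 2: Sum ranks within each group.
R_1 = 27.5 (n_1 = 5)
R_2 = 13 (n_2 = 3)
R_3 = 25.5 (n_3 = 3)
Step 3: H = 12/(N(N+1)) * sum(R_i^2/n_i) - 3(N+1)
     = 12/(11*12) * (27.5^2/5 + 13^2/3 + 25.5^2/3) - 3*12
     = 0.090909 * 424.333 - 36
     = 2.575758.
Step 4: Ties present; correction factor C = 1 - 6/(11^3 - 11) = 0.995455. Corrected H = 2.575758 / 0.995455 = 2.587519.
Step 5: Under H0, H ~ chi^2(2); p-value = 0.274238.
Step 6: alpha = 0.05. fail to reject H0.

H = 2.5875, df = 2, p = 0.274238, fail to reject H0.


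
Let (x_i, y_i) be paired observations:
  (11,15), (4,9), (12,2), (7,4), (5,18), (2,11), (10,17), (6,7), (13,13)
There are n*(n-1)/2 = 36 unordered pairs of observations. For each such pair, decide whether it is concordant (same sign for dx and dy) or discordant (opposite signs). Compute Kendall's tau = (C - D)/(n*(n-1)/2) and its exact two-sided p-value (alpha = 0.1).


Step 1: Enumerate the 36 unordered pairs (i,j) with i<j and classify each by sign(x_j-x_i) * sign(y_j-y_i).
  (1,2):dx=-7,dy=-6->C; (1,3):dx=+1,dy=-13->D; (1,4):dx=-4,dy=-11->C; (1,5):dx=-6,dy=+3->D
  (1,6):dx=-9,dy=-4->C; (1,7):dx=-1,dy=+2->D; (1,8):dx=-5,dy=-8->C; (1,9):dx=+2,dy=-2->D
  (2,3):dx=+8,dy=-7->D; (2,4):dx=+3,dy=-5->D; (2,5):dx=+1,dy=+9->C; (2,6):dx=-2,dy=+2->D
  (2,7):dx=+6,dy=+8->C; (2,8):dx=+2,dy=-2->D; (2,9):dx=+9,dy=+4->C; (3,4):dx=-5,dy=+2->D
  (3,5):dx=-7,dy=+16->D; (3,6):dx=-10,dy=+9->D; (3,7):dx=-2,dy=+15->D; (3,8):dx=-6,dy=+5->D
  (3,9):dx=+1,dy=+11->C; (4,5):dx=-2,dy=+14->D; (4,6):dx=-5,dy=+7->D; (4,7):dx=+3,dy=+13->C
  (4,8):dx=-1,dy=+3->D; (4,9):dx=+6,dy=+9->C; (5,6):dx=-3,dy=-7->C; (5,7):dx=+5,dy=-1->D
  (5,8):dx=+1,dy=-11->D; (5,9):dx=+8,dy=-5->D; (6,7):dx=+8,dy=+6->C; (6,8):dx=+4,dy=-4->D
  (6,9):dx=+11,dy=+2->C; (7,8):dx=-4,dy=-10->C; (7,9):dx=+3,dy=-4->D; (8,9):dx=+7,dy=+6->C
Step 2: C = 15, D = 21, total pairs = 36.
Step 3: tau = (C - D)/(n(n-1)/2) = (15 - 21)/36 = -0.166667.
Step 4: Exact two-sided p-value (enumerate n! = 362880 permutations of y under H0): p = 0.612202.
Step 5: alpha = 0.1. fail to reject H0.

tau_b = -0.1667 (C=15, D=21), p = 0.612202, fail to reject H0.


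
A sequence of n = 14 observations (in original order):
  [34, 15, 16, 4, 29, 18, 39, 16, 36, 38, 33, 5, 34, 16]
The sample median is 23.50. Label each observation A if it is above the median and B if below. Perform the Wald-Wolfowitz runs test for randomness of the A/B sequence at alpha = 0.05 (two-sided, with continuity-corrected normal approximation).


Step 1: Compute median = 23.50; label A = above, B = below.
Labels in order: ABBBABABAAABAB  (n_A = 7, n_B = 7)
Step 2: Count runs R = 10.
Step 3: Under H0 (random ordering), E[R] = 2*n_A*n_B/(n_A+n_B) + 1 = 2*7*7/14 + 1 = 8.0000.
        Var[R] = 2*n_A*n_B*(2*n_A*n_B - n_A - n_B) / ((n_A+n_B)^2 * (n_A+n_B-1)) = 8232/2548 = 3.2308.
        SD[R] = 1.7974.
Step 4: Continuity-corrected z = (R - 0.5 - E[R]) / SD[R] = (10 - 0.5 - 8.0000) / 1.7974 = 0.8345.
Step 5: Two-sided p-value via normal approximation = 2*(1 - Phi(|z|)) = 0.403986.
Step 6: alpha = 0.05. fail to reject H0.

R = 10, z = 0.8345, p = 0.403986, fail to reject H0.


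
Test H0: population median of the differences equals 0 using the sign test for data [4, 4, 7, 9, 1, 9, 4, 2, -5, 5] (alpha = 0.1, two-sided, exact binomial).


Step 1: Discard zero differences. Original n = 10; n_eff = number of nonzero differences = 10.
Nonzero differences (with sign): +4, +4, +7, +9, +1, +9, +4, +2, -5, +5
Step 2: Count signs: positive = 9, negative = 1.
Step 3: Under H0: P(positive) = 0.5, so the number of positives S ~ Bin(10, 0.5).
Step 4: Two-sided exact p-value = sum of Bin(10,0.5) probabilities at or below the observed probability = 0.021484.
Step 5: alpha = 0.1. reject H0.

n_eff = 10, pos = 9, neg = 1, p = 0.021484, reject H0.


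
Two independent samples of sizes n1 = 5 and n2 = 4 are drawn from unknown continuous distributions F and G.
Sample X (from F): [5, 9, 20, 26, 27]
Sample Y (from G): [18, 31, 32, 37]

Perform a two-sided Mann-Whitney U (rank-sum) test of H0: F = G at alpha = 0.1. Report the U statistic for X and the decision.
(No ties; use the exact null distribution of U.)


Step 1: Combine and sort all 9 observations; assign midranks.
sorted (value, group): (5,X), (9,X), (18,Y), (20,X), (26,X), (27,X), (31,Y), (32,Y), (37,Y)
ranks: 5->1, 9->2, 18->3, 20->4, 26->5, 27->6, 31->7, 32->8, 37->9
Step 2: Rank sum for X: R1 = 1 + 2 + 4 + 5 + 6 = 18.
Step 3: U_X = R1 - n1(n1+1)/2 = 18 - 5*6/2 = 18 - 15 = 3.
       U_Y = n1*n2 - U_X = 20 - 3 = 17.
Step 4: No ties, so the exact null distribution of U (based on enumerating the C(9,5) = 126 equally likely rank assignments) gives the two-sided p-value.
Step 5: p-value = 0.111111; compare to alpha = 0.1. fail to reject H0.

U_X = 3, p = 0.111111, fail to reject H0 at alpha = 0.1.


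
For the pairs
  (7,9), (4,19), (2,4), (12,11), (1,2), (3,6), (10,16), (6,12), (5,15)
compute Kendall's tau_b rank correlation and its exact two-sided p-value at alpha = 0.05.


Step 1: Enumerate the 36 unordered pairs (i,j) with i<j and classify each by sign(x_j-x_i) * sign(y_j-y_i).
  (1,2):dx=-3,dy=+10->D; (1,3):dx=-5,dy=-5->C; (1,4):dx=+5,dy=+2->C; (1,5):dx=-6,dy=-7->C
  (1,6):dx=-4,dy=-3->C; (1,7):dx=+3,dy=+7->C; (1,8):dx=-1,dy=+3->D; (1,9):dx=-2,dy=+6->D
  (2,3):dx=-2,dy=-15->C; (2,4):dx=+8,dy=-8->D; (2,5):dx=-3,dy=-17->C; (2,6):dx=-1,dy=-13->C
  (2,7):dx=+6,dy=-3->D; (2,8):dx=+2,dy=-7->D; (2,9):dx=+1,dy=-4->D; (3,4):dx=+10,dy=+7->C
  (3,5):dx=-1,dy=-2->C; (3,6):dx=+1,dy=+2->C; (3,7):dx=+8,dy=+12->C; (3,8):dx=+4,dy=+8->C
  (3,9):dx=+3,dy=+11->C; (4,5):dx=-11,dy=-9->C; (4,6):dx=-9,dy=-5->C; (4,7):dx=-2,dy=+5->D
  (4,8):dx=-6,dy=+1->D; (4,9):dx=-7,dy=+4->D; (5,6):dx=+2,dy=+4->C; (5,7):dx=+9,dy=+14->C
  (5,8):dx=+5,dy=+10->C; (5,9):dx=+4,dy=+13->C; (6,7):dx=+7,dy=+10->C; (6,8):dx=+3,dy=+6->C
  (6,9):dx=+2,dy=+9->C; (7,8):dx=-4,dy=-4->C; (7,9):dx=-5,dy=-1->C; (8,9):dx=-1,dy=+3->D
Step 2: C = 25, D = 11, total pairs = 36.
Step 3: tau = (C - D)/(n(n-1)/2) = (25 - 11)/36 = 0.388889.
Step 4: Exact two-sided p-value (enumerate n! = 362880 permutations of y under H0): p = 0.180181.
Step 5: alpha = 0.05. fail to reject H0.

tau_b = 0.3889 (C=25, D=11), p = 0.180181, fail to reject H0.


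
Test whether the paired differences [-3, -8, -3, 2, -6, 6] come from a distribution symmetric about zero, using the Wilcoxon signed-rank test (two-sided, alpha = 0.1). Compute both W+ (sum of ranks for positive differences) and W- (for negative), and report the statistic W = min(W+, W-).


Step 1: Drop any zero differences (none here) and take |d_i|.
|d| = [3, 8, 3, 2, 6, 6]
Step 2: Midrank |d_i| (ties get averaged ranks).
ranks: |3|->2.5, |8|->6, |3|->2.5, |2|->1, |6|->4.5, |6|->4.5
Step 3: Attach original signs; sum ranks with positive sign and with negative sign.
W+ = 1 + 4.5 = 5.5
W- = 2.5 + 6 + 2.5 + 4.5 = 15.5
(Check: W+ + W- = 21 should equal n(n+1)/2 = 21.)
Step 4: Test statistic W = min(W+, W-) = 5.5.
Step 5: Ties in |d|, so use the tie-corrected normal approximation.
        E[W] = n(n+1)/4 = 6*7/4 = 10.5.
        Tie groups: |d|=3 (t=2), |d|=6 (t=2); sum(t^3 - t) = 12.
        Var[W] = n(n+1)(2n+1)/24 - sum(t^3-t)/48 = 546/24 - 12/48 = 22.5.
        z = (W - E[W]) / sqrt(Var[W]) = (5.5 - 10.5) / 4.7434 = -1.0541.
        Two-sided p = 2*Phi(z) = 0.291841.
Step 6: alpha = 0.1. fail to reject H0.

W+ = 5.5, W- = 15.5, W = min = 5.5, p = 0.291841, fail to reject H0.


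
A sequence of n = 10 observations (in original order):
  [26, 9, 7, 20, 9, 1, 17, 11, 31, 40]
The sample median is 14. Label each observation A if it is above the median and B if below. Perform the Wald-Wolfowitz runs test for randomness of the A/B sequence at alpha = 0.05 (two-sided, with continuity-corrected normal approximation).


Step 1: Compute median = 14; label A = above, B = below.
Labels in order: ABBABBABAA  (n_A = 5, n_B = 5)
Step 2: Count runs R = 7.
Step 3: Under H0 (random ordering), E[R] = 2*n_A*n_B/(n_A+n_B) + 1 = 2*5*5/10 + 1 = 6.0000.
        Var[R] = 2*n_A*n_B*(2*n_A*n_B - n_A - n_B) / ((n_A+n_B)^2 * (n_A+n_B-1)) = 2000/900 = 2.2222.
        SD[R] = 1.4907.
Step 4: Continuity-corrected z = (R - 0.5 - E[R]) / SD[R] = (7 - 0.5 - 6.0000) / 1.4907 = 0.3354.
Step 5: Two-sided p-value via normal approximation = 2*(1 - Phi(|z|)) = 0.737316.
Step 6: alpha = 0.05. fail to reject H0.

R = 7, z = 0.3354, p = 0.737316, fail to reject H0.


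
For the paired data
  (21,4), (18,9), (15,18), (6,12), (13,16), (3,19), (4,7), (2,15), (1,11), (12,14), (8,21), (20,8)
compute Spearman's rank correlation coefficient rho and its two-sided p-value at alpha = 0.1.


Step 1: Rank x and y separately (midranks; no ties here).
rank(x): 21->12, 18->10, 15->9, 6->5, 13->8, 3->3, 4->4, 2->2, 1->1, 12->7, 8->6, 20->11
rank(y): 4->1, 9->4, 18->10, 12->6, 16->9, 19->11, 7->2, 15->8, 11->5, 14->7, 21->12, 8->3
Step 2: d_i = R_x(i) - R_y(i); compute d_i^2.
  (12-1)^2=121, (10-4)^2=36, (9-10)^2=1, (5-6)^2=1, (8-9)^2=1, (3-11)^2=64, (4-2)^2=4, (2-8)^2=36, (1-5)^2=16, (7-7)^2=0, (6-12)^2=36, (11-3)^2=64
sum(d^2) = 380.
Step 3: rho = 1 - 6*380 / (12*(12^2 - 1)) = 1 - 2280/1716 = -0.328671.
Step 4: Under H0, t = rho * sqrt((n-2)/(1-rho^2)) = -1.1005 ~ t(10).
Step 5: Two-sided p-value from the t-distribution with 10 df = 0.296904.
Step 6: alpha = 0.1. fail to reject H0.

rho = -0.3287, p = 0.296904, fail to reject H0 at alpha = 0.1.


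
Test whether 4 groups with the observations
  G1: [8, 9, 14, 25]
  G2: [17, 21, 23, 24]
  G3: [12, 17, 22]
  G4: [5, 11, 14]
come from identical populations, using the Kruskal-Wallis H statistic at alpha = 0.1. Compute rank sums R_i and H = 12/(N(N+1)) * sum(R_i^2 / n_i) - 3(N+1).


Step 1: Combine all N = 14 observations and assign midranks.
sorted (value, group, rank): (5,G4,1), (8,G1,2), (9,G1,3), (11,G4,4), (12,G3,5), (14,G1,6.5), (14,G4,6.5), (17,G2,8.5), (17,G3,8.5), (21,G2,10), (22,G3,11), (23,G2,12), (24,G2,13), (25,G1,14)
Step 2: Sum ranks within each group.
R_1 = 25.5 (n_1 = 4)
R_2 = 43.5 (n_2 = 4)
R_3 = 24.5 (n_3 = 3)
R_4 = 11.5 (n_4 = 3)
Step 3: H = 12/(N(N+1)) * sum(R_i^2/n_i) - 3(N+1)
     = 12/(14*15) * (25.5^2/4 + 43.5^2/4 + 24.5^2/3 + 11.5^2/3) - 3*15
     = 0.057143 * 879.792 - 45
     = 5.273810.
Step 4: Ties present; correction factor C = 1 - 12/(14^3 - 14) = 0.995604. Corrected H = 5.273810 / 0.995604 = 5.297093.
Step 5: Under H0, H ~ chi^2(3); p-value = 0.151291.
Step 6: alpha = 0.1. fail to reject H0.

H = 5.2971, df = 3, p = 0.151291, fail to reject H0.


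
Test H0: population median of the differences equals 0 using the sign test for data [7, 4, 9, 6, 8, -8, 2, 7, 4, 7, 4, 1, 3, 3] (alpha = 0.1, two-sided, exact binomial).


Step 1: Discard zero differences. Original n = 14; n_eff = number of nonzero differences = 14.
Nonzero differences (with sign): +7, +4, +9, +6, +8, -8, +2, +7, +4, +7, +4, +1, +3, +3
Step 2: Count signs: positive = 13, negative = 1.
Step 3: Under H0: P(positive) = 0.5, so the number of positives S ~ Bin(14, 0.5).
Step 4: Two-sided exact p-value = sum of Bin(14,0.5) probabilities at or below the observed probability = 0.001831.
Step 5: alpha = 0.1. reject H0.

n_eff = 14, pos = 13, neg = 1, p = 0.001831, reject H0.


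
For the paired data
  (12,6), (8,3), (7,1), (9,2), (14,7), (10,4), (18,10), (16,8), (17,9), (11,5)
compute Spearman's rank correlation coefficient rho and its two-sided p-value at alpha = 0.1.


Step 1: Rank x and y separately (midranks; no ties here).
rank(x): 12->6, 8->2, 7->1, 9->3, 14->7, 10->4, 18->10, 16->8, 17->9, 11->5
rank(y): 6->6, 3->3, 1->1, 2->2, 7->7, 4->4, 10->10, 8->8, 9->9, 5->5
Step 2: d_i = R_x(i) - R_y(i); compute d_i^2.
  (6-6)^2=0, (2-3)^2=1, (1-1)^2=0, (3-2)^2=1, (7-7)^2=0, (4-4)^2=0, (10-10)^2=0, (8-8)^2=0, (9-9)^2=0, (5-5)^2=0
sum(d^2) = 2.
Step 3: rho = 1 - 6*2 / (10*(10^2 - 1)) = 1 - 12/990 = 0.987879.
Step 4: Under H0, t = rho * sqrt((n-2)/(1-rho^2)) = 18.0003 ~ t(8).
Step 5: Two-sided p-value from the t-distribution with 8 df = 0.000000.
Step 6: alpha = 0.1. reject H0.

rho = 0.9879, p = 0.000000, reject H0 at alpha = 0.1.


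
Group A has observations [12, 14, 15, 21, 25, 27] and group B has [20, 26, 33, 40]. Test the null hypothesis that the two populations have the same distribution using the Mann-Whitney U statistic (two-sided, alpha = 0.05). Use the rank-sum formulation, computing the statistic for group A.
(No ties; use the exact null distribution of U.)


Step 1: Combine and sort all 10 observations; assign midranks.
sorted (value, group): (12,X), (14,X), (15,X), (20,Y), (21,X), (25,X), (26,Y), (27,X), (33,Y), (40,Y)
ranks: 12->1, 14->2, 15->3, 20->4, 21->5, 25->6, 26->7, 27->8, 33->9, 40->10
Step 2: Rank sum for X: R1 = 1 + 2 + 3 + 5 + 6 + 8 = 25.
Step 3: U_X = R1 - n1(n1+1)/2 = 25 - 6*7/2 = 25 - 21 = 4.
       U_Y = n1*n2 - U_X = 24 - 4 = 20.
Step 4: No ties, so the exact null distribution of U (based on enumerating the C(10,6) = 210 equally likely rank assignments) gives the two-sided p-value.
Step 5: p-value = 0.114286; compare to alpha = 0.05. fail to reject H0.

U_X = 4, p = 0.114286, fail to reject H0 at alpha = 0.05.


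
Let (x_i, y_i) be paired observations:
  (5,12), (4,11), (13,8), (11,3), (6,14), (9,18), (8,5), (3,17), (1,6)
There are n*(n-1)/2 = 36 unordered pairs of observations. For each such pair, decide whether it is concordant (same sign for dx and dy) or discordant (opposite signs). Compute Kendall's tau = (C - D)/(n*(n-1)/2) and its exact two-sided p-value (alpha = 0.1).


Step 1: Enumerate the 36 unordered pairs (i,j) with i<j and classify each by sign(x_j-x_i) * sign(y_j-y_i).
  (1,2):dx=-1,dy=-1->C; (1,3):dx=+8,dy=-4->D; (1,4):dx=+6,dy=-9->D; (1,5):dx=+1,dy=+2->C
  (1,6):dx=+4,dy=+6->C; (1,7):dx=+3,dy=-7->D; (1,8):dx=-2,dy=+5->D; (1,9):dx=-4,dy=-6->C
  (2,3):dx=+9,dy=-3->D; (2,4):dx=+7,dy=-8->D; (2,5):dx=+2,dy=+3->C; (2,6):dx=+5,dy=+7->C
  (2,7):dx=+4,dy=-6->D; (2,8):dx=-1,dy=+6->D; (2,9):dx=-3,dy=-5->C; (3,4):dx=-2,dy=-5->C
  (3,5):dx=-7,dy=+6->D; (3,6):dx=-4,dy=+10->D; (3,7):dx=-5,dy=-3->C; (3,8):dx=-10,dy=+9->D
  (3,9):dx=-12,dy=-2->C; (4,5):dx=-5,dy=+11->D; (4,6):dx=-2,dy=+15->D; (4,7):dx=-3,dy=+2->D
  (4,8):dx=-8,dy=+14->D; (4,9):dx=-10,dy=+3->D; (5,6):dx=+3,dy=+4->C; (5,7):dx=+2,dy=-9->D
  (5,8):dx=-3,dy=+3->D; (5,9):dx=-5,dy=-8->C; (6,7):dx=-1,dy=-13->C; (6,8):dx=-6,dy=-1->C
  (6,9):dx=-8,dy=-12->C; (7,8):dx=-5,dy=+12->D; (7,9):dx=-7,dy=+1->D; (8,9):dx=-2,dy=-11->C
Step 2: C = 16, D = 20, total pairs = 36.
Step 3: tau = (C - D)/(n(n-1)/2) = (16 - 20)/36 = -0.111111.
Step 4: Exact two-sided p-value (enumerate n! = 362880 permutations of y under H0): p = 0.761414.
Step 5: alpha = 0.1. fail to reject H0.

tau_b = -0.1111 (C=16, D=20), p = 0.761414, fail to reject H0.


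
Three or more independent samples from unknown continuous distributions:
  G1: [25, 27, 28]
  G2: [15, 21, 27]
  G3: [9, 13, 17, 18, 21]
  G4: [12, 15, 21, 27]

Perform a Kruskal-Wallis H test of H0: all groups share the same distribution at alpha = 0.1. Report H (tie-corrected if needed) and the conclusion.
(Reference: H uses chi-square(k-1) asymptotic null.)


Step 1: Combine all N = 15 observations and assign midranks.
sorted (value, group, rank): (9,G3,1), (12,G4,2), (13,G3,3), (15,G2,4.5), (15,G4,4.5), (17,G3,6), (18,G3,7), (21,G2,9), (21,G3,9), (21,G4,9), (25,G1,11), (27,G1,13), (27,G2,13), (27,G4,13), (28,G1,15)
Step 2: Sum ranks within each group.
R_1 = 39 (n_1 = 3)
R_2 = 26.5 (n_2 = 3)
R_3 = 26 (n_3 = 5)
R_4 = 28.5 (n_4 = 4)
Step 3: H = 12/(N(N+1)) * sum(R_i^2/n_i) - 3(N+1)
     = 12/(15*16) * (39^2/3 + 26.5^2/3 + 26^2/5 + 28.5^2/4) - 3*16
     = 0.050000 * 1079.35 - 48
     = 5.967292.
Step 4: Ties present; correction factor C = 1 - 54/(15^3 - 15) = 0.983929. Corrected H = 5.967292 / 0.983929 = 6.064761.
Step 5: Under H0, H ~ chi^2(3); p-value = 0.108502.
Step 6: alpha = 0.1. fail to reject H0.

H = 6.0648, df = 3, p = 0.108502, fail to reject H0.


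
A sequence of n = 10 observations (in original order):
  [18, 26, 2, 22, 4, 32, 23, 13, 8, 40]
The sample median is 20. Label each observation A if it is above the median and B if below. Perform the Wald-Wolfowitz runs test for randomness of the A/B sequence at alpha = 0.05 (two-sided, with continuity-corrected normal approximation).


Step 1: Compute median = 20; label A = above, B = below.
Labels in order: BABABAABBA  (n_A = 5, n_B = 5)
Step 2: Count runs R = 8.
Step 3: Under H0 (random ordering), E[R] = 2*n_A*n_B/(n_A+n_B) + 1 = 2*5*5/10 + 1 = 6.0000.
        Var[R] = 2*n_A*n_B*(2*n_A*n_B - n_A - n_B) / ((n_A+n_B)^2 * (n_A+n_B-1)) = 2000/900 = 2.2222.
        SD[R] = 1.4907.
Step 4: Continuity-corrected z = (R - 0.5 - E[R]) / SD[R] = (8 - 0.5 - 6.0000) / 1.4907 = 1.0062.
Step 5: Two-sided p-value via normal approximation = 2*(1 - Phi(|z|)) = 0.314305.
Step 6: alpha = 0.05. fail to reject H0.

R = 8, z = 1.0062, p = 0.314305, fail to reject H0.


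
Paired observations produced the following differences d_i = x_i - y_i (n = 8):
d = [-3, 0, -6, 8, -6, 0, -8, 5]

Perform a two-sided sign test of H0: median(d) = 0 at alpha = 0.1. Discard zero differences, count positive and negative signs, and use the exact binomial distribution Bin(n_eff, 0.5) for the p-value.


Step 1: Discard zero differences. Original n = 8; n_eff = number of nonzero differences = 6.
Nonzero differences (with sign): -3, -6, +8, -6, -8, +5
Step 2: Count signs: positive = 2, negative = 4.
Step 3: Under H0: P(positive) = 0.5, so the number of positives S ~ Bin(6, 0.5).
Step 4: Two-sided exact p-value = sum of Bin(6,0.5) probabilities at or below the observed probability = 0.687500.
Step 5: alpha = 0.1. fail to reject H0.

n_eff = 6, pos = 2, neg = 4, p = 0.687500, fail to reject H0.


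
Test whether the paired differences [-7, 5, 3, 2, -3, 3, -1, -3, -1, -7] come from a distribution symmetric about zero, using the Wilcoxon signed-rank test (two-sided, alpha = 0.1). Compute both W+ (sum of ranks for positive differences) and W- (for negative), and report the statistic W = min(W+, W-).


Step 1: Drop any zero differences (none here) and take |d_i|.
|d| = [7, 5, 3, 2, 3, 3, 1, 3, 1, 7]
Step 2: Midrank |d_i| (ties get averaged ranks).
ranks: |7|->9.5, |5|->8, |3|->5.5, |2|->3, |3|->5.5, |3|->5.5, |1|->1.5, |3|->5.5, |1|->1.5, |7|->9.5
Step 3: Attach original signs; sum ranks with positive sign and with negative sign.
W+ = 8 + 5.5 + 3 + 5.5 = 22
W- = 9.5 + 5.5 + 1.5 + 5.5 + 1.5 + 9.5 = 33
(Check: W+ + W- = 55 should equal n(n+1)/2 = 55.)
Step 4: Test statistic W = min(W+, W-) = 22.
Step 5: Ties in |d|, so use the tie-corrected normal approximation.
        E[W] = n(n+1)/4 = 10*11/4 = 27.5.
        Tie groups: |d|=1 (t=2), |d|=3 (t=4), |d|=7 (t=2); sum(t^3 - t) = 72.
        Var[W] = n(n+1)(2n+1)/24 - sum(t^3-t)/48 = 2310/24 - 72/48 = 94.75.
        z = (W - E[W]) / sqrt(Var[W]) = (22 - 27.5) / 9.7340 = -0.5650.
        Two-sided p = 2*Phi(z) = 0.572052.
Step 6: alpha = 0.1. fail to reject H0.

W+ = 22, W- = 33, W = min = 22, p = 0.572052, fail to reject H0.


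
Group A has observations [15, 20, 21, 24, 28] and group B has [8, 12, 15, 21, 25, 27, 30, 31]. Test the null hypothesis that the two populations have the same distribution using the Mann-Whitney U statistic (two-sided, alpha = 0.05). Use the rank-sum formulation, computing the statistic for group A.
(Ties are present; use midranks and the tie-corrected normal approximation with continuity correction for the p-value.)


Step 1: Combine and sort all 13 observations; assign midranks.
sorted (value, group): (8,Y), (12,Y), (15,X), (15,Y), (20,X), (21,X), (21,Y), (24,X), (25,Y), (27,Y), (28,X), (30,Y), (31,Y)
ranks: 8->1, 12->2, 15->3.5, 15->3.5, 20->5, 21->6.5, 21->6.5, 24->8, 25->9, 27->10, 28->11, 30->12, 31->13
Step 2: Rank sum for X: R1 = 3.5 + 5 + 6.5 + 8 + 11 = 34.
Step 3: U_X = R1 - n1(n1+1)/2 = 34 - 5*6/2 = 34 - 15 = 19.
       U_Y = n1*n2 - U_X = 40 - 19 = 21.
Step 4: Ties are present, so use the tie-corrected normal approximation (with continuity correction) for the p-value.
Step 5: p-value = 0.941492; compare to alpha = 0.05. fail to reject H0.

U_X = 19, p = 0.941492, fail to reject H0 at alpha = 0.05.


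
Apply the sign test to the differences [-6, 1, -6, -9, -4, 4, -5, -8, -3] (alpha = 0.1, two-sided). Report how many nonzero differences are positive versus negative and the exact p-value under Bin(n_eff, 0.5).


Step 1: Discard zero differences. Original n = 9; n_eff = number of nonzero differences = 9.
Nonzero differences (with sign): -6, +1, -6, -9, -4, +4, -5, -8, -3
Step 2: Count signs: positive = 2, negative = 7.
Step 3: Under H0: P(positive) = 0.5, so the number of positives S ~ Bin(9, 0.5).
Step 4: Two-sided exact p-value = sum of Bin(9,0.5) probabilities at or below the observed probability = 0.179688.
Step 5: alpha = 0.1. fail to reject H0.

n_eff = 9, pos = 2, neg = 7, p = 0.179688, fail to reject H0.


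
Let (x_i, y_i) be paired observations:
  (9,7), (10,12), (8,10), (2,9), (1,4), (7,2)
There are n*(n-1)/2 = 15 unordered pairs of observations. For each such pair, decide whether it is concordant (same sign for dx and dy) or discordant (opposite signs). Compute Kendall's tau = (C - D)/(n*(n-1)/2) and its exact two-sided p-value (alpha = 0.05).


Step 1: Enumerate the 15 unordered pairs (i,j) with i<j and classify each by sign(x_j-x_i) * sign(y_j-y_i).
  (1,2):dx=+1,dy=+5->C; (1,3):dx=-1,dy=+3->D; (1,4):dx=-7,dy=+2->D; (1,5):dx=-8,dy=-3->C
  (1,6):dx=-2,dy=-5->C; (2,3):dx=-2,dy=-2->C; (2,4):dx=-8,dy=-3->C; (2,5):dx=-9,dy=-8->C
  (2,6):dx=-3,dy=-10->C; (3,4):dx=-6,dy=-1->C; (3,5):dx=-7,dy=-6->C; (3,6):dx=-1,dy=-8->C
  (4,5):dx=-1,dy=-5->C; (4,6):dx=+5,dy=-7->D; (5,6):dx=+6,dy=-2->D
Step 2: C = 11, D = 4, total pairs = 15.
Step 3: tau = (C - D)/(n(n-1)/2) = (11 - 4)/15 = 0.466667.
Step 4: Exact two-sided p-value (enumerate n! = 720 permutations of y under H0): p = 0.272222.
Step 5: alpha = 0.05. fail to reject H0.

tau_b = 0.4667 (C=11, D=4), p = 0.272222, fail to reject H0.


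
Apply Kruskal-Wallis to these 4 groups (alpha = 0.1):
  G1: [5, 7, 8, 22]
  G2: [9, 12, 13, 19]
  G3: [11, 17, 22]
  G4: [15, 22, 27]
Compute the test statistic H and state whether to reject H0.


Step 1: Combine all N = 14 observations and assign midranks.
sorted (value, group, rank): (5,G1,1), (7,G1,2), (8,G1,3), (9,G2,4), (11,G3,5), (12,G2,6), (13,G2,7), (15,G4,8), (17,G3,9), (19,G2,10), (22,G1,12), (22,G3,12), (22,G4,12), (27,G4,14)
Step 2: Sum ranks within each group.
R_1 = 18 (n_1 = 4)
R_2 = 27 (n_2 = 4)
R_3 = 26 (n_3 = 3)
R_4 = 34 (n_4 = 3)
Step 3: H = 12/(N(N+1)) * sum(R_i^2/n_i) - 3(N+1)
     = 12/(14*15) * (18^2/4 + 27^2/4 + 26^2/3 + 34^2/3) - 3*15
     = 0.057143 * 873.917 - 45
     = 4.938095.
Step 4: Ties present; correction factor C = 1 - 24/(14^3 - 14) = 0.991209. Corrected H = 4.938095 / 0.991209 = 4.981892.
Step 5: Under H0, H ~ chi^2(3); p-value = 0.173128.
Step 6: alpha = 0.1. fail to reject H0.

H = 4.9819, df = 3, p = 0.173128, fail to reject H0.


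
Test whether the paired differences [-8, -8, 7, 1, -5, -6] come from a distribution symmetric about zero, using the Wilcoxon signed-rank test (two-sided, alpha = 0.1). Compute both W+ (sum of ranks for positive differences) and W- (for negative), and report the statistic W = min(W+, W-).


Step 1: Drop any zero differences (none here) and take |d_i|.
|d| = [8, 8, 7, 1, 5, 6]
Step 2: Midrank |d_i| (ties get averaged ranks).
ranks: |8|->5.5, |8|->5.5, |7|->4, |1|->1, |5|->2, |6|->3
Step 3: Attach original signs; sum ranks with positive sign and with negative sign.
W+ = 4 + 1 = 5
W- = 5.5 + 5.5 + 2 + 3 = 16
(Check: W+ + W- = 21 should equal n(n+1)/2 = 21.)
Step 4: Test statistic W = min(W+, W-) = 5.
Step 5: Ties in |d|, so use the tie-corrected normal approximation.
        E[W] = n(n+1)/4 = 6*7/4 = 10.5.
        Tie groups: |d|=8 (t=2); sum(t^3 - t) = 6.
        Var[W] = n(n+1)(2n+1)/24 - sum(t^3-t)/48 = 546/24 - 6/48 = 22.625.
        z = (W - E[W]) / sqrt(Var[W]) = (5 - 10.5) / 4.7566 = -1.1563.
        Two-sided p = 2*Phi(z) = 0.247561.
Step 6: alpha = 0.1. fail to reject H0.

W+ = 5, W- = 16, W = min = 5, p = 0.247561, fail to reject H0.


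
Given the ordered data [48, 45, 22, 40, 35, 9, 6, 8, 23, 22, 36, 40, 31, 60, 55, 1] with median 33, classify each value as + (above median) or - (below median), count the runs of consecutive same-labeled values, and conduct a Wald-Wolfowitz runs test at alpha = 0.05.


Step 1: Compute median = 33; label A = above, B = below.
Labels in order: AABAABBBBBAABAAB  (n_A = 8, n_B = 8)
Step 2: Count runs R = 8.
Step 3: Under H0 (random ordering), E[R] = 2*n_A*n_B/(n_A+n_B) + 1 = 2*8*8/16 + 1 = 9.0000.
        Var[R] = 2*n_A*n_B*(2*n_A*n_B - n_A - n_B) / ((n_A+n_B)^2 * (n_A+n_B-1)) = 14336/3840 = 3.7333.
        SD[R] = 1.9322.
Step 4: Continuity-corrected z = (R + 0.5 - E[R]) / SD[R] = (8 + 0.5 - 9.0000) / 1.9322 = -0.2588.
Step 5: Two-sided p-value via normal approximation = 2*(1 - Phi(|z|)) = 0.795809.
Step 6: alpha = 0.05. fail to reject H0.

R = 8, z = -0.2588, p = 0.795809, fail to reject H0.


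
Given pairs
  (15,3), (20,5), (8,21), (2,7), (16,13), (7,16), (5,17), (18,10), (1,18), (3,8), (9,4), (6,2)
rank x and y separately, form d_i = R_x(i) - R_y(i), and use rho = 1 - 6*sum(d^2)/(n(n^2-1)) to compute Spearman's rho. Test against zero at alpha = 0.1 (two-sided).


Step 1: Rank x and y separately (midranks; no ties here).
rank(x): 15->9, 20->12, 8->7, 2->2, 16->10, 7->6, 5->4, 18->11, 1->1, 3->3, 9->8, 6->5
rank(y): 3->2, 5->4, 21->12, 7->5, 13->8, 16->9, 17->10, 10->7, 18->11, 8->6, 4->3, 2->1
Step 2: d_i = R_x(i) - R_y(i); compute d_i^2.
  (9-2)^2=49, (12-4)^2=64, (7-12)^2=25, (2-5)^2=9, (10-8)^2=4, (6-9)^2=9, (4-10)^2=36, (11-7)^2=16, (1-11)^2=100, (3-6)^2=9, (8-3)^2=25, (5-1)^2=16
sum(d^2) = 362.
Step 3: rho = 1 - 6*362 / (12*(12^2 - 1)) = 1 - 2172/1716 = -0.265734.
Step 4: Under H0, t = rho * sqrt((n-2)/(1-rho^2)) = -0.8717 ~ t(10).
Step 5: Two-sided p-value from the t-distribution with 10 df = 0.403833.
Step 6: alpha = 0.1. fail to reject H0.

rho = -0.2657, p = 0.403833, fail to reject H0 at alpha = 0.1.


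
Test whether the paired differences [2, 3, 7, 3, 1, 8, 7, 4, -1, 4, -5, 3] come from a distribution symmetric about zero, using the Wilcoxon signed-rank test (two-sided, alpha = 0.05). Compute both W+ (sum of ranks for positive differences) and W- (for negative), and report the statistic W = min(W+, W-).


Step 1: Drop any zero differences (none here) and take |d_i|.
|d| = [2, 3, 7, 3, 1, 8, 7, 4, 1, 4, 5, 3]
Step 2: Midrank |d_i| (ties get averaged ranks).
ranks: |2|->3, |3|->5, |7|->10.5, |3|->5, |1|->1.5, |8|->12, |7|->10.5, |4|->7.5, |1|->1.5, |4|->7.5, |5|->9, |3|->5
Step 3: Attach original signs; sum ranks with positive sign and with negative sign.
W+ = 3 + 5 + 10.5 + 5 + 1.5 + 12 + 10.5 + 7.5 + 7.5 + 5 = 67.5
W- = 1.5 + 9 = 10.5
(Check: W+ + W- = 78 should equal n(n+1)/2 = 78.)
Step 4: Test statistic W = min(W+, W-) = 10.5.
Step 5: Ties in |d|, so use the tie-corrected normal approximation.
        E[W] = n(n+1)/4 = 12*13/4 = 39.
        Tie groups: |d|=1 (t=2), |d|=3 (t=3), |d|=4 (t=2), |d|=7 (t=2); sum(t^3 - t) = 42.
        Var[W] = n(n+1)(2n+1)/24 - sum(t^3-t)/48 = 3900/24 - 42/48 = 161.625.
        z = (W - E[W]) / sqrt(Var[W]) = (10.5 - 39) / 12.7132 = -2.2418.
        Two-sided p = 2*Phi(z) = 0.024976.
Step 6: alpha = 0.05. reject H0.

W+ = 67.5, W- = 10.5, W = min = 10.5, p = 0.024976, reject H0.


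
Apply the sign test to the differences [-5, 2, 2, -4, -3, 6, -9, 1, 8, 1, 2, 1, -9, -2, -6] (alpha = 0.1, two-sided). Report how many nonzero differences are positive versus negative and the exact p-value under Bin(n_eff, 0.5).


Step 1: Discard zero differences. Original n = 15; n_eff = number of nonzero differences = 15.
Nonzero differences (with sign): -5, +2, +2, -4, -3, +6, -9, +1, +8, +1, +2, +1, -9, -2, -6
Step 2: Count signs: positive = 8, negative = 7.
Step 3: Under H0: P(positive) = 0.5, so the number of positives S ~ Bin(15, 0.5).
Step 4: Two-sided exact p-value = sum of Bin(15,0.5) probabilities at or below the observed probability = 1.000000.
Step 5: alpha = 0.1. fail to reject H0.

n_eff = 15, pos = 8, neg = 7, p = 1.000000, fail to reject H0.


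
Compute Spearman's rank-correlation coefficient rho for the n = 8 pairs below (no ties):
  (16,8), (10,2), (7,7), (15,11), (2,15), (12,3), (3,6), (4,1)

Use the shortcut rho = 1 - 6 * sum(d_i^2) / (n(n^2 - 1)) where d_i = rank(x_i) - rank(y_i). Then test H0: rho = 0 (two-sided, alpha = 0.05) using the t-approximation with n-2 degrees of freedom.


Step 1: Rank x and y separately (midranks; no ties here).
rank(x): 16->8, 10->5, 7->4, 15->7, 2->1, 12->6, 3->2, 4->3
rank(y): 8->6, 2->2, 7->5, 11->7, 15->8, 3->3, 6->4, 1->1
Step 2: d_i = R_x(i) - R_y(i); compute d_i^2.
  (8-6)^2=4, (5-2)^2=9, (4-5)^2=1, (7-7)^2=0, (1-8)^2=49, (6-3)^2=9, (2-4)^2=4, (3-1)^2=4
sum(d^2) = 80.
Step 3: rho = 1 - 6*80 / (8*(8^2 - 1)) = 1 - 480/504 = 0.047619.
Step 4: Under H0, t = rho * sqrt((n-2)/(1-rho^2)) = 0.1168 ~ t(6).
Step 5: Two-sided p-value from the t-distribution with 6 df = 0.910849.
Step 6: alpha = 0.05. fail to reject H0.

rho = 0.0476, p = 0.910849, fail to reject H0 at alpha = 0.05.


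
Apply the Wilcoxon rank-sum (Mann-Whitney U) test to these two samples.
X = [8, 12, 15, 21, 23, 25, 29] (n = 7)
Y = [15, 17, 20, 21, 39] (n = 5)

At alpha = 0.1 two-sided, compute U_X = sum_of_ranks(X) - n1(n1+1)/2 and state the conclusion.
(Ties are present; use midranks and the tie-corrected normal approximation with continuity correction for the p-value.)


Step 1: Combine and sort all 12 observations; assign midranks.
sorted (value, group): (8,X), (12,X), (15,X), (15,Y), (17,Y), (20,Y), (21,X), (21,Y), (23,X), (25,X), (29,X), (39,Y)
ranks: 8->1, 12->2, 15->3.5, 15->3.5, 17->5, 20->6, 21->7.5, 21->7.5, 23->9, 25->10, 29->11, 39->12
Step 2: Rank sum for X: R1 = 1 + 2 + 3.5 + 7.5 + 9 + 10 + 11 = 44.
Step 3: U_X = R1 - n1(n1+1)/2 = 44 - 7*8/2 = 44 - 28 = 16.
       U_Y = n1*n2 - U_X = 35 - 16 = 19.
Step 4: Ties are present, so use the tie-corrected normal approximation (with continuity correction) for the p-value.
Step 5: p-value = 0.870542; compare to alpha = 0.1. fail to reject H0.

U_X = 16, p = 0.870542, fail to reject H0 at alpha = 0.1.


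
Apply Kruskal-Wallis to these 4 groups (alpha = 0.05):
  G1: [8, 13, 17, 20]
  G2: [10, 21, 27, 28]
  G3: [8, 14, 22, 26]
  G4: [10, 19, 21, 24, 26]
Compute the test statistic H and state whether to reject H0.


Step 1: Combine all N = 17 observations and assign midranks.
sorted (value, group, rank): (8,G1,1.5), (8,G3,1.5), (10,G2,3.5), (10,G4,3.5), (13,G1,5), (14,G3,6), (17,G1,7), (19,G4,8), (20,G1,9), (21,G2,10.5), (21,G4,10.5), (22,G3,12), (24,G4,13), (26,G3,14.5), (26,G4,14.5), (27,G2,16), (28,G2,17)
Step 2: Sum ranks within each group.
R_1 = 22.5 (n_1 = 4)
R_2 = 47 (n_2 = 4)
R_3 = 34 (n_3 = 4)
R_4 = 49.5 (n_4 = 5)
Step 3: H = 12/(N(N+1)) * sum(R_i^2/n_i) - 3(N+1)
     = 12/(17*18) * (22.5^2/4 + 47^2/4 + 34^2/4 + 49.5^2/5) - 3*18
     = 0.039216 * 1457.86 - 54
     = 3.171078.
Step 4: Ties present; correction factor C = 1 - 24/(17^3 - 17) = 0.995098. Corrected H = 3.171078 / 0.995098 = 3.186700.
Step 5: Under H0, H ~ chi^2(3); p-value = 0.363726.
Step 6: alpha = 0.05. fail to reject H0.

H = 3.1867, df = 3, p = 0.363726, fail to reject H0.


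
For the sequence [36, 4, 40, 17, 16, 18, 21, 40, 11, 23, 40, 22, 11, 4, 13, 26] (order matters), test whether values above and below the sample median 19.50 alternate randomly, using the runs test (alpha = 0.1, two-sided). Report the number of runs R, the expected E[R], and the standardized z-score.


Step 1: Compute median = 19.50; label A = above, B = below.
Labels in order: ABABBBAABAAABBBA  (n_A = 8, n_B = 8)
Step 2: Count runs R = 9.
Step 3: Under H0 (random ordering), E[R] = 2*n_A*n_B/(n_A+n_B) + 1 = 2*8*8/16 + 1 = 9.0000.
        Var[R] = 2*n_A*n_B*(2*n_A*n_B - n_A - n_B) / ((n_A+n_B)^2 * (n_A+n_B-1)) = 14336/3840 = 3.7333.
        SD[R] = 1.9322.
Step 4: R = E[R], so z = 0 with no continuity correction.
Step 5: Two-sided p-value via normal approximation = 2*(1 - Phi(|z|)) = 1.000000.
Step 6: alpha = 0.1. fail to reject H0.

R = 9, z = 0.0000, p = 1.000000, fail to reject H0.


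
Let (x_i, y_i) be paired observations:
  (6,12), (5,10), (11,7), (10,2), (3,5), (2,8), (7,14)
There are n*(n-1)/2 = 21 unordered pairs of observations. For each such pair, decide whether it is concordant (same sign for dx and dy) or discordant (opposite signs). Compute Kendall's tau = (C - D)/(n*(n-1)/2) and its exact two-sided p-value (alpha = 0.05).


Step 1: Enumerate the 21 unordered pairs (i,j) with i<j and classify each by sign(x_j-x_i) * sign(y_j-y_i).
  (1,2):dx=-1,dy=-2->C; (1,3):dx=+5,dy=-5->D; (1,4):dx=+4,dy=-10->D; (1,5):dx=-3,dy=-7->C
  (1,6):dx=-4,dy=-4->C; (1,7):dx=+1,dy=+2->C; (2,3):dx=+6,dy=-3->D; (2,4):dx=+5,dy=-8->D
  (2,5):dx=-2,dy=-5->C; (2,6):dx=-3,dy=-2->C; (2,7):dx=+2,dy=+4->C; (3,4):dx=-1,dy=-5->C
  (3,5):dx=-8,dy=-2->C; (3,6):dx=-9,dy=+1->D; (3,7):dx=-4,dy=+7->D; (4,5):dx=-7,dy=+3->D
  (4,6):dx=-8,dy=+6->D; (4,7):dx=-3,dy=+12->D; (5,6):dx=-1,dy=+3->D; (5,7):dx=+4,dy=+9->C
  (6,7):dx=+5,dy=+6->C
Step 2: C = 11, D = 10, total pairs = 21.
Step 3: tau = (C - D)/(n(n-1)/2) = (11 - 10)/21 = 0.047619.
Step 4: Exact two-sided p-value (enumerate n! = 5040 permutations of y under H0): p = 1.000000.
Step 5: alpha = 0.05. fail to reject H0.

tau_b = 0.0476 (C=11, D=10), p = 1.000000, fail to reject H0.


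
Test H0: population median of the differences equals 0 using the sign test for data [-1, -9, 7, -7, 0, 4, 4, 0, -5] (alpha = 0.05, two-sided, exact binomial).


Step 1: Discard zero differences. Original n = 9; n_eff = number of nonzero differences = 7.
Nonzero differences (with sign): -1, -9, +7, -7, +4, +4, -5
Step 2: Count signs: positive = 3, negative = 4.
Step 3: Under H0: P(positive) = 0.5, so the number of positives S ~ Bin(7, 0.5).
Step 4: Two-sided exact p-value = sum of Bin(7,0.5) probabilities at or below the observed probability = 1.000000.
Step 5: alpha = 0.05. fail to reject H0.

n_eff = 7, pos = 3, neg = 4, p = 1.000000, fail to reject H0.


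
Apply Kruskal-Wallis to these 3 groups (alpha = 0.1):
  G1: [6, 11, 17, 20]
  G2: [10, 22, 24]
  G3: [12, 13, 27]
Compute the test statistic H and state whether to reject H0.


Step 1: Combine all N = 10 observations and assign midranks.
sorted (value, group, rank): (6,G1,1), (10,G2,2), (11,G1,3), (12,G3,4), (13,G3,5), (17,G1,6), (20,G1,7), (22,G2,8), (24,G2,9), (27,G3,10)
Step 2: Sum ranks within each group.
R_1 = 17 (n_1 = 4)
R_2 = 19 (n_2 = 3)
R_3 = 19 (n_3 = 3)
Step 3: H = 12/(N(N+1)) * sum(R_i^2/n_i) - 3(N+1)
     = 12/(10*11) * (17^2/4 + 19^2/3 + 19^2/3) - 3*11
     = 0.109091 * 312.917 - 33
     = 1.136364.
Step 4: No ties, so H is used without correction.
Step 5: Under H0, H ~ chi^2(2); p-value = 0.566555.
Step 6: alpha = 0.1. fail to reject H0.

H = 1.1364, df = 2, p = 0.566555, fail to reject H0.


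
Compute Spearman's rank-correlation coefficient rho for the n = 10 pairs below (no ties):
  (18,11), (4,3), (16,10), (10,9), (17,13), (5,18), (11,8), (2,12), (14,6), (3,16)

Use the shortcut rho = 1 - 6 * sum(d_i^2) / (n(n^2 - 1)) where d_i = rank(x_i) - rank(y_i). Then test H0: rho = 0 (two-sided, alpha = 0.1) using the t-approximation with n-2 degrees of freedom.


Step 1: Rank x and y separately (midranks; no ties here).
rank(x): 18->10, 4->3, 16->8, 10->5, 17->9, 5->4, 11->6, 2->1, 14->7, 3->2
rank(y): 11->6, 3->1, 10->5, 9->4, 13->8, 18->10, 8->3, 12->7, 6->2, 16->9
Step 2: d_i = R_x(i) - R_y(i); compute d_i^2.
  (10-6)^2=16, (3-1)^2=4, (8-5)^2=9, (5-4)^2=1, (9-8)^2=1, (4-10)^2=36, (6-3)^2=9, (1-7)^2=36, (7-2)^2=25, (2-9)^2=49
sum(d^2) = 186.
Step 3: rho = 1 - 6*186 / (10*(10^2 - 1)) = 1 - 1116/990 = -0.127273.
Step 4: Under H0, t = rho * sqrt((n-2)/(1-rho^2)) = -0.3629 ~ t(8).
Step 5: Two-sided p-value from the t-distribution with 8 df = 0.726057.
Step 6: alpha = 0.1. fail to reject H0.

rho = -0.1273, p = 0.726057, fail to reject H0 at alpha = 0.1.
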